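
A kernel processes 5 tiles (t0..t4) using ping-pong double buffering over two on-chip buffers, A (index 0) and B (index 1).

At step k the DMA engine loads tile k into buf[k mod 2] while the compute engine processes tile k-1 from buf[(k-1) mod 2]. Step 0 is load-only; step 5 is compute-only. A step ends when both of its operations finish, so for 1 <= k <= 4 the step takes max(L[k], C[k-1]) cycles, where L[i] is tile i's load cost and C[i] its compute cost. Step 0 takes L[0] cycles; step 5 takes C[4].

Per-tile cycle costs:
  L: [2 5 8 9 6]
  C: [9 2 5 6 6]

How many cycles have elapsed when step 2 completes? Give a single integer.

[0] DMA t0→A (2c) ∥ CU idle ⇒ 2c, clock 2
[1] DMA t1→B (5c) ∥ CU A:t0 (9c) ⇒ 9c, clock 11
[2] DMA t2→A (8c) ∥ CU B:t1 (2c) ⇒ 8c, clock 19
[3] DMA t3→B (9c) ∥ CU A:t2 (5c) ⇒ 9c, clock 28
[4] DMA t4→A (6c) ∥ CU B:t3 (6c) ⇒ 6c, clock 34
[5] DMA idle ∥ CU A:t4 (6c) ⇒ 6c, clock 40

end_cycle[2] = 19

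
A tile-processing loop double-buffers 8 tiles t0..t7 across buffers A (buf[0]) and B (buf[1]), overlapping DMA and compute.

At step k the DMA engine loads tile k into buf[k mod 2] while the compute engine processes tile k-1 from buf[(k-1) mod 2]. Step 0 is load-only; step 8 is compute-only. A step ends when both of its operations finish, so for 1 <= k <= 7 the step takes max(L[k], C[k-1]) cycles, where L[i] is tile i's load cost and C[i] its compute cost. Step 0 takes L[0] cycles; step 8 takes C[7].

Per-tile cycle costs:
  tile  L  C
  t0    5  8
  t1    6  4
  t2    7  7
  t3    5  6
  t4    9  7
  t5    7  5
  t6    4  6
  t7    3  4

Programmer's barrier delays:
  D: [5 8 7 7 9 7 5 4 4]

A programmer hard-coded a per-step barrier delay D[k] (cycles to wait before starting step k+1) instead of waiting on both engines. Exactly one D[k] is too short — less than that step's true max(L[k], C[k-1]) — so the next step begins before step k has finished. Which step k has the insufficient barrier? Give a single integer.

[0] required=L[0]=5=5 vs D=5 ok
[1] required=max(L[1]=6,C[0]=8)=8 vs D=8 ok
[2] required=max(L[2]=7,C[1]=4)=7 vs D=7 ok
[3] required=max(L[3]=5,C[2]=7)=7 vs D=7 ok
[4] required=max(L[4]=9,C[3]=6)=9 vs D=9 ok
[5] required=max(L[5]=7,C[4]=7)=7 vs D=7 ok
[6] required=max(L[6]=4,C[5]=5)=5 vs D=5 ok
[7] required=max(L[7]=3,C[6]=6)=6 vs D=4 SHORT
[8] required=C[7]=4=4 vs D=4 ok

hazard at step 7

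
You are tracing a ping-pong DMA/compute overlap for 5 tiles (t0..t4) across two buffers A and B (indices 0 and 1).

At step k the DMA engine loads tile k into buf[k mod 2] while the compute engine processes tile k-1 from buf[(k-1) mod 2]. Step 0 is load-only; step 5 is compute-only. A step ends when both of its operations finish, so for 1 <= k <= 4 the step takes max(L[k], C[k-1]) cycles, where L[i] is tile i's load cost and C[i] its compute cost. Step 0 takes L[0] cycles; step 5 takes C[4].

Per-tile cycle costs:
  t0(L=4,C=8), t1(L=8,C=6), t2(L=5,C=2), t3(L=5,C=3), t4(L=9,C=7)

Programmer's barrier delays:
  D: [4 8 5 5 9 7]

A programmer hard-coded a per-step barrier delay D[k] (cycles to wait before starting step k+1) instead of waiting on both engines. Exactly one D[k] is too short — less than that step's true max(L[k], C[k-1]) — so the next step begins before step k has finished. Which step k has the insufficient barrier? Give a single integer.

step 0: need L[0]=4 = 4; D[0]=4 ok
step 1: need max(L[1]=8,C[0]=8) = 8; D[1]=8 ok
step 2: need max(L[2]=5,C[1]=6) = 6; D[2]=5 SHORT
step 3: need max(L[3]=5,C[2]=2) = 5; D[3]=5 ok
step 4: need max(L[4]=9,C[3]=3) = 9; D[4]=9 ok
step 5: need C[4]=7 = 7; D[5]=7 ok

hazard at step 2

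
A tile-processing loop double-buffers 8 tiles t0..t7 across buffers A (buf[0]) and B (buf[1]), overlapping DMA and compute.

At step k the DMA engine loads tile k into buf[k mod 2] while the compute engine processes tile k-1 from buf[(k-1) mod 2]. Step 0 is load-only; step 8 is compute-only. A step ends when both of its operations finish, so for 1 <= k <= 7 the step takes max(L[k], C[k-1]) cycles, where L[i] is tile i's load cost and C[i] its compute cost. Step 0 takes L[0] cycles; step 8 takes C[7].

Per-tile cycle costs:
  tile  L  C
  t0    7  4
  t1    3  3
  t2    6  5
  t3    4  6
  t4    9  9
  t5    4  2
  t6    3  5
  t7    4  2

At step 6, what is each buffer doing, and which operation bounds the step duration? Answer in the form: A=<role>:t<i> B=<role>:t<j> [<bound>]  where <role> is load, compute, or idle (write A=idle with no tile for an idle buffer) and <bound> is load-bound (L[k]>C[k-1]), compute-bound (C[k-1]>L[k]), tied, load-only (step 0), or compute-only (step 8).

step 0: L[0]=7 → dur=7, Σ=7 | A=load:t0 B=idle [load-only]
step 1: L[1]=3 C[0]=4 → dur=4, Σ=11 | A=compute:t0 B=load:t1 [compute-bound]
step 2: L[2]=6 C[1]=3 → dur=6, Σ=17 | A=load:t2 B=compute:t1 [load-bound]
step 3: L[3]=4 C[2]=5 → dur=5, Σ=22 | A=compute:t2 B=load:t3 [compute-bound]
step 4: L[4]=9 C[3]=6 → dur=9, Σ=31 | A=load:t4 B=compute:t3 [load-bound]
step 5: L[5]=4 C[4]=9 → dur=9, Σ=40 | A=compute:t4 B=load:t5 [compute-bound]
step 6: L[6]=3 C[5]=2 → dur=3, Σ=43 | A=load:t6 B=compute:t5 [load-bound]
step 7: L[7]=4 C[6]=5 → dur=5, Σ=48 | A=compute:t6 B=load:t7 [compute-bound]
step 8: C[7]=2 → dur=2, Σ=50 | A=idle B=compute:t7 [compute-only]

step 6: A=load:t6 B=compute:t5 [load-bound]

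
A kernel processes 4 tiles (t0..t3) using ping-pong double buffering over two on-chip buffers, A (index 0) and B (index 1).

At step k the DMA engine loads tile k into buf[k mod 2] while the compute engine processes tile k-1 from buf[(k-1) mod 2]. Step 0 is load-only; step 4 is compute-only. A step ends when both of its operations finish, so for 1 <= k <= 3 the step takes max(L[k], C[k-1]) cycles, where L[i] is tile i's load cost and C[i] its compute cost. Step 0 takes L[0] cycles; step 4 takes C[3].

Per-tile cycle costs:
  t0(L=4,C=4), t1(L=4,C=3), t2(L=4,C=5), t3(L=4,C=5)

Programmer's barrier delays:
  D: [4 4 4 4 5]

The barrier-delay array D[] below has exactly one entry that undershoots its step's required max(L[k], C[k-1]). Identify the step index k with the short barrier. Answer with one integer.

hazard at step 3

[0] required=L[0]=4=4 vs D=4 ok
[1] required=max(L[1]=4,C[0]=4)=4 vs D=4 ok
[2] required=max(L[2]=4,C[1]=3)=4 vs D=4 ok
[3] required=max(L[3]=4,C[2]=5)=5 vs D=4 SHORT
[4] required=C[3]=5=5 vs D=5 ok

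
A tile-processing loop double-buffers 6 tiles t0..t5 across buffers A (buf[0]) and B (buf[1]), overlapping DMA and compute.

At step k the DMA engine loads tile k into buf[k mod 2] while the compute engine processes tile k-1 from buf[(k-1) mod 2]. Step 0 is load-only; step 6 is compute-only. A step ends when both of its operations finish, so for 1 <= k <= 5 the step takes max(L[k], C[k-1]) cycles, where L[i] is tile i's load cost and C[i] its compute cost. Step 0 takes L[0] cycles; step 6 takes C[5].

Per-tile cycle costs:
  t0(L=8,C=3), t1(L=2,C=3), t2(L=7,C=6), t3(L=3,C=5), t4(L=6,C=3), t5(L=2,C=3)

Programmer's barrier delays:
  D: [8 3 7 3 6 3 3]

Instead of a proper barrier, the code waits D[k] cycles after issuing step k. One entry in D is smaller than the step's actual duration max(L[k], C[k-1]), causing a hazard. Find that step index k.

k=0 barrier L[0]=8→8c, D[0]=8 ok
k=1 barrier max(L[1]=2,C[0]=3)→3c, D[1]=3 ok
k=2 barrier max(L[2]=7,C[1]=3)→7c, D[2]=7 ok
k=3 barrier max(L[3]=3,C[2]=6)→6c, D[3]=3 SHORT
k=4 barrier max(L[4]=6,C[3]=5)→6c, D[4]=6 ok
k=5 barrier max(L[5]=2,C[4]=3)→3c, D[5]=3 ok
k=6 barrier C[5]=3→3c, D[6]=3 ok

hazard at step 3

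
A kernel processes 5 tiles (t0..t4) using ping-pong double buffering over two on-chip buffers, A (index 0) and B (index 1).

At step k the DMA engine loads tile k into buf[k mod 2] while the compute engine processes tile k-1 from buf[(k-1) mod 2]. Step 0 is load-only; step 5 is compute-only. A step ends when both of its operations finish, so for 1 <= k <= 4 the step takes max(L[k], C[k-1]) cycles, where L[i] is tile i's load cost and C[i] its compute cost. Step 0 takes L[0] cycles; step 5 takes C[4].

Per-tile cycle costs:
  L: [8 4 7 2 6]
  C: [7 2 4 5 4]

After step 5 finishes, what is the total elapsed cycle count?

k=0 load=t0/8c comp=- wait=8 total=8
k=1 load=t1/4c comp=t0/7c wait=7 total=15
k=2 load=t2/7c comp=t1/2c wait=7 total=22
k=3 load=t3/2c comp=t2/4c wait=4 total=26
k=4 load=t4/6c comp=t3/5c wait=6 total=32
k=5 load=- comp=t4/4c wait=4 total=36

end_cycle[5] = 36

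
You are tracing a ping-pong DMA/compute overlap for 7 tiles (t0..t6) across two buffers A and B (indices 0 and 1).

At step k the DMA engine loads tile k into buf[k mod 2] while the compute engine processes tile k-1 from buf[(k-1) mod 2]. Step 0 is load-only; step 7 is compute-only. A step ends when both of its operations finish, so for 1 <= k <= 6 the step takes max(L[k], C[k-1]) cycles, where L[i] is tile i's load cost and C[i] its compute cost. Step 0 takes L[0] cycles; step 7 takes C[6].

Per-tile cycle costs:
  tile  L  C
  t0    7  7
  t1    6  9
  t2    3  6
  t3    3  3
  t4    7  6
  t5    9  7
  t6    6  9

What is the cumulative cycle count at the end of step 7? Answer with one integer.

k=0 load=t0/7c comp=- wait=7 total=7
k=1 load=t1/6c comp=t0/7c wait=7 total=14
k=2 load=t2/3c comp=t1/9c wait=9 total=23
k=3 load=t3/3c comp=t2/6c wait=6 total=29
k=4 load=t4/7c comp=t3/3c wait=7 total=36
k=5 load=t5/9c comp=t4/6c wait=9 total=45
k=6 load=t6/6c comp=t5/7c wait=7 total=52
k=7 load=- comp=t6/9c wait=9 total=61

end_cycle[7] = 61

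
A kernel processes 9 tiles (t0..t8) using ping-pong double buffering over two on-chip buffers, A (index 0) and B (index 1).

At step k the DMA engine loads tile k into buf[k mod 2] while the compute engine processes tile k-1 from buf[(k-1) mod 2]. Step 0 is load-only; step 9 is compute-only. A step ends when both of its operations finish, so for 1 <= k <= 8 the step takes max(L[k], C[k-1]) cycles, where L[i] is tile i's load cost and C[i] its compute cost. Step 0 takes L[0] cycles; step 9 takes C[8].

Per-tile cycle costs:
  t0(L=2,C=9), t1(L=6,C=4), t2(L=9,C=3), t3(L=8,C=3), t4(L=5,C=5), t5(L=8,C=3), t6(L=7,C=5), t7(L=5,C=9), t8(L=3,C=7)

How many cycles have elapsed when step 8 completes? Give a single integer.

k=0 load=t0/2c comp=- wait=2 total=2
k=1 load=t1/6c comp=t0/9c wait=9 total=11
k=2 load=t2/9c comp=t1/4c wait=9 total=20
k=3 load=t3/8c comp=t2/3c wait=8 total=28
k=4 load=t4/5c comp=t3/3c wait=5 total=33
k=5 load=t5/8c comp=t4/5c wait=8 total=41
k=6 load=t6/7c comp=t5/3c wait=7 total=48
k=7 load=t7/5c comp=t6/5c wait=5 total=53
k=8 load=t8/3c comp=t7/9c wait=9 total=62
k=9 load=- comp=t8/7c wait=7 total=69

end_cycle[8] = 62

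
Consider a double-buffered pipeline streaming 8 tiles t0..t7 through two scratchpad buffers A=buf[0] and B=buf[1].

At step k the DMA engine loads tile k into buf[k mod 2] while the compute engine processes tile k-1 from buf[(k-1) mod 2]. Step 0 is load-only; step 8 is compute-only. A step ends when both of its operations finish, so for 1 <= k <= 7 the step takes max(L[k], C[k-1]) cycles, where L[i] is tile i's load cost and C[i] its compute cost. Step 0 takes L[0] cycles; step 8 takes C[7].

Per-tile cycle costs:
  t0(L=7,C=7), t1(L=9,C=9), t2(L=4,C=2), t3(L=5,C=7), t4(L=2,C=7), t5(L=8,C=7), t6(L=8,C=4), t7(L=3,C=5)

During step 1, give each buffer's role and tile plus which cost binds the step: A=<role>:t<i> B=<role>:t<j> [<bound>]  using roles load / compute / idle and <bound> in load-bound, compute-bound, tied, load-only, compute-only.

[0] DMA t0→A (7c) ∥ CU idle ⇒ 7c, clock 7
[1] DMA t1→B (9c) ∥ CU A:t0 (7c) ⇒ 9c, clock 16
[2] DMA t2→A (4c) ∥ CU B:t1 (9c) ⇒ 9c, clock 25
[3] DMA t3→B (5c) ∥ CU A:t2 (2c) ⇒ 5c, clock 30
[4] DMA t4→A (2c) ∥ CU B:t3 (7c) ⇒ 7c, clock 37
[5] DMA t5→B (8c) ∥ CU A:t4 (7c) ⇒ 8c, clock 45
[6] DMA t6→A (8c) ∥ CU B:t5 (7c) ⇒ 8c, clock 53
[7] DMA t7→B (3c) ∥ CU A:t6 (4c) ⇒ 4c, clock 57
[8] DMA idle ∥ CU B:t7 (5c) ⇒ 5c, clock 62

step 1: A=compute:t0 B=load:t1 [load-bound]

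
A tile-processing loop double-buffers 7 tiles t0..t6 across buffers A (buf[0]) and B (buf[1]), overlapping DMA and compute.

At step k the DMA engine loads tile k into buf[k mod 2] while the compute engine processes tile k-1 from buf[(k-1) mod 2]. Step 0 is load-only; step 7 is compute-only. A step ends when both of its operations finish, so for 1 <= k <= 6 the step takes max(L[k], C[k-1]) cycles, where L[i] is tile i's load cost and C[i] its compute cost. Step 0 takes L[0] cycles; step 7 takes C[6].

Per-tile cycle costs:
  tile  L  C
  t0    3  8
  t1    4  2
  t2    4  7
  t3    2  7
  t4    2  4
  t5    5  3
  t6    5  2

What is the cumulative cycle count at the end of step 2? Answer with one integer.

k=0 load=t0/3c comp=- wait=3 total=3
k=1 load=t1/4c comp=t0/8c wait=8 total=11
k=2 load=t2/4c comp=t1/2c wait=4 total=15
k=3 load=t3/2c comp=t2/7c wait=7 total=22
k=4 load=t4/2c comp=t3/7c wait=7 total=29
k=5 load=t5/5c comp=t4/4c wait=5 total=34
k=6 load=t6/5c comp=t5/3c wait=5 total=39
k=7 load=- comp=t6/2c wait=2 total=41

end_cycle[2] = 15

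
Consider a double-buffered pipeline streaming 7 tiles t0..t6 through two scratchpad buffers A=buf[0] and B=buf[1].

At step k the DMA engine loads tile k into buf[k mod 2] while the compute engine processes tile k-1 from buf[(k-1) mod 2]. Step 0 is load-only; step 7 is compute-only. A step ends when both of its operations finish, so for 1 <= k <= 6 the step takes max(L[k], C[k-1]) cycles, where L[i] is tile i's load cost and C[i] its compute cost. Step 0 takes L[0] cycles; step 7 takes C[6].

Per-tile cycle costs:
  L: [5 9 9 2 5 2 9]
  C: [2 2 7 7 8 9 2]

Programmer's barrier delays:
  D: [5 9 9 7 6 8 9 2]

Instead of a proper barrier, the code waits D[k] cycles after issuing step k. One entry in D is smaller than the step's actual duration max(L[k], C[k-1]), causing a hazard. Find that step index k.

hazard at step 4

k=0 barrier L[0]=5→5c, D[0]=5 ok
k=1 barrier max(L[1]=9,C[0]=2)→9c, D[1]=9 ok
k=2 barrier max(L[2]=9,C[1]=2)→9c, D[2]=9 ok
k=3 barrier max(L[3]=2,C[2]=7)→7c, D[3]=7 ok
k=4 barrier max(L[4]=5,C[3]=7)→7c, D[4]=6 SHORT
k=5 barrier max(L[5]=2,C[4]=8)→8c, D[5]=8 ok
k=6 barrier max(L[6]=9,C[5]=9)→9c, D[6]=9 ok
k=7 barrier C[6]=2→2c, D[7]=2 ok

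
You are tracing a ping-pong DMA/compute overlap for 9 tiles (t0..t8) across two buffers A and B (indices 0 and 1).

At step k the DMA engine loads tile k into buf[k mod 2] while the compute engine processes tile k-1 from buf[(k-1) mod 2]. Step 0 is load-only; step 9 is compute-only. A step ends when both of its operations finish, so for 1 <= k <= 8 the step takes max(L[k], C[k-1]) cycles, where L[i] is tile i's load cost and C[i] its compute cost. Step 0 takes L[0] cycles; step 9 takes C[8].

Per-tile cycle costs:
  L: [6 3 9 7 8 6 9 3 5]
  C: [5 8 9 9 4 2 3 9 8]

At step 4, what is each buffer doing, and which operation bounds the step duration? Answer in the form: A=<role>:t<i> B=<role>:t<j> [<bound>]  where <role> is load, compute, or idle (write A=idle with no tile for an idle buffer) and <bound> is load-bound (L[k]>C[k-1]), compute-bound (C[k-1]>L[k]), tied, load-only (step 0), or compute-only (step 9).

step 4: A=load:t4 B=compute:t3 [compute-bound]

  0. 6=6c; end=6; A:t0 B:-
  1. max(3,5)=5c; end=11; A:t0 B:t1
  2. max(9,8)=9c; end=20; A:t2 B:t1
  3. max(7,9)=9c; end=29; A:t2 B:t3
  4. max(8,9)=9c; end=38; A:t4 B:t3
  5. max(6,4)=6c; end=44; A:t4 B:t5
  6. max(9,2)=9c; end=53; A:t6 B:t5
  7. max(3,3)=3c; end=56; A:t6 B:t7
  8. max(5,9)=9c; end=65; A:t8 B:t7
  9. 8=8c; end=73; A:t8 B:t7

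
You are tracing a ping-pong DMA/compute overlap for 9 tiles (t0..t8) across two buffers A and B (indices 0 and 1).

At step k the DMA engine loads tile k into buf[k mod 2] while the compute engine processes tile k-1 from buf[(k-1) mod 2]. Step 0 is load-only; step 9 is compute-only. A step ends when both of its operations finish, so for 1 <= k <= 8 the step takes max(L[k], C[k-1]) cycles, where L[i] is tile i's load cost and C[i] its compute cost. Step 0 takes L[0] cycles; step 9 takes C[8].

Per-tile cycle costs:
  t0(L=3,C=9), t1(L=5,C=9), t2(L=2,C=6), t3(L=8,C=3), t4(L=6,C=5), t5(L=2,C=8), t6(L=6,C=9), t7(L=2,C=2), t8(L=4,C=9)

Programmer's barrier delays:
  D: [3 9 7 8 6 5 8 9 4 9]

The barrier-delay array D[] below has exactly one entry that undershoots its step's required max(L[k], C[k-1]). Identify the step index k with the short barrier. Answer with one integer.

[0] required=L[0]=3=3 vs D=3 ok
[1] required=max(L[1]=5,C[0]=9)=9 vs D=9 ok
[2] required=max(L[2]=2,C[1]=9)=9 vs D=7 SHORT
[3] required=max(L[3]=8,C[2]=6)=8 vs D=8 ok
[4] required=max(L[4]=6,C[3]=3)=6 vs D=6 ok
[5] required=max(L[5]=2,C[4]=5)=5 vs D=5 ok
[6] required=max(L[6]=6,C[5]=8)=8 vs D=8 ok
[7] required=max(L[7]=2,C[6]=9)=9 vs D=9 ok
[8] required=max(L[8]=4,C[7]=2)=4 vs D=4 ok
[9] required=C[8]=9=9 vs D=9 ok

hazard at step 2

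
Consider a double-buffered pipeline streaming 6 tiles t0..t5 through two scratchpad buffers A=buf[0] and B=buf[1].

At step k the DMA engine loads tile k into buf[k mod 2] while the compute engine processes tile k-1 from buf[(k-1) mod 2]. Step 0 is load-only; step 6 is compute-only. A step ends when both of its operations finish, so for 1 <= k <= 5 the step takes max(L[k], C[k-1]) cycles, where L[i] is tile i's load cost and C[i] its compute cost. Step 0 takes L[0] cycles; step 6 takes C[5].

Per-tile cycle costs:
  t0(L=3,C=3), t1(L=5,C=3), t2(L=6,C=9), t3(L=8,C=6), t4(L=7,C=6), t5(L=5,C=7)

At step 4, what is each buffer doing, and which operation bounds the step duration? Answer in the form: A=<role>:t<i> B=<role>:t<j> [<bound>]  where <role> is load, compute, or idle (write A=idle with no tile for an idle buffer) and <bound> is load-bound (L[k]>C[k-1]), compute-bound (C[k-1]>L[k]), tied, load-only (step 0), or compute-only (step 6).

k=0 load=t0/3c comp=- wait=3 total=3
k=1 load=t1/5c comp=t0/3c wait=5 total=8
k=2 load=t2/6c comp=t1/3c wait=6 total=14
k=3 load=t3/8c comp=t2/9c wait=9 total=23
k=4 load=t4/7c comp=t3/6c wait=7 total=30
k=5 load=t5/5c comp=t4/6c wait=6 total=36
k=6 load=- comp=t5/7c wait=7 total=43

step 4: A=load:t4 B=compute:t3 [load-bound]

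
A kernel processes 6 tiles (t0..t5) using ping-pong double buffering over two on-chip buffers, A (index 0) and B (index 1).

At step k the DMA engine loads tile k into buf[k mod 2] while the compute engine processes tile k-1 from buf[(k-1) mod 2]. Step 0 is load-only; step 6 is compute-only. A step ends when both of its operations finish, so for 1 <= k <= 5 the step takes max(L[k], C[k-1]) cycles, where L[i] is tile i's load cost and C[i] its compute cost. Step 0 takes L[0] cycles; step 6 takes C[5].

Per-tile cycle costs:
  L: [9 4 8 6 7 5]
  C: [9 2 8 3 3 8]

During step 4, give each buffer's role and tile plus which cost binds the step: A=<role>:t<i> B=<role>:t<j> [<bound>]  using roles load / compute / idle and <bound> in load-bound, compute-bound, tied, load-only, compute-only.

  0. 9=9c; end=9; A:t0 B:-
  1. max(4,9)=9c; end=18; A:t0 B:t1
  2. max(8,2)=8c; end=26; A:t2 B:t1
  3. max(6,8)=8c; end=34; A:t2 B:t3
  4. max(7,3)=7c; end=41; A:t4 B:t3
  5. max(5,3)=5c; end=46; A:t4 B:t5
  6. 8=8c; end=54; A:t4 B:t5

step 4: A=load:t4 B=compute:t3 [load-bound]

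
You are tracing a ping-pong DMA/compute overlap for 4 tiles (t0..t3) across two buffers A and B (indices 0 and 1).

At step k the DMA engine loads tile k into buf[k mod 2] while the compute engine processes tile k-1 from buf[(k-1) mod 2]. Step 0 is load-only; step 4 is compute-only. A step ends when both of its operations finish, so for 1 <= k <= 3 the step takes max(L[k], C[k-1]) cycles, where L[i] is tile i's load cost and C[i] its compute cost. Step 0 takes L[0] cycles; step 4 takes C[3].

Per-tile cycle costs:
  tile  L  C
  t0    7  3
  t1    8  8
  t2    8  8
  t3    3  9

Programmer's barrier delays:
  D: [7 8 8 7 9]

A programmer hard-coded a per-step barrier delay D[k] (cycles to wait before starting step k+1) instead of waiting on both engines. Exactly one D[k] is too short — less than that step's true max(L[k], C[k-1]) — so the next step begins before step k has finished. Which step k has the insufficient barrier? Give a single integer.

k=0 barrier L[0]=7→7c, D[0]=7 ok
k=1 barrier max(L[1]=8,C[0]=3)→8c, D[1]=8 ok
k=2 barrier max(L[2]=8,C[1]=8)→8c, D[2]=8 ok
k=3 barrier max(L[3]=3,C[2]=8)→8c, D[3]=7 SHORT
k=4 barrier C[3]=9→9c, D[4]=9 ok

hazard at step 3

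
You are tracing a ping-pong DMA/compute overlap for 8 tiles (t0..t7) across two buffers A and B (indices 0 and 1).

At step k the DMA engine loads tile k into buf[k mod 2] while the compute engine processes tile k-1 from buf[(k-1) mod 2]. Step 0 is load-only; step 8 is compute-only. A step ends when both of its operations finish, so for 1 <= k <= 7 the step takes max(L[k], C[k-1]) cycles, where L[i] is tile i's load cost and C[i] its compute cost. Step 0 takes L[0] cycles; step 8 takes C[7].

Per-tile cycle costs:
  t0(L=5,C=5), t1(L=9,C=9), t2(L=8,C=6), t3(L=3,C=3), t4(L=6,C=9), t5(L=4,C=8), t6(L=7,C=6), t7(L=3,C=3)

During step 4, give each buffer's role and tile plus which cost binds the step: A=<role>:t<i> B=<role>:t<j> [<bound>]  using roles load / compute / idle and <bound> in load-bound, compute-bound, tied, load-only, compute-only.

step 4: A=load:t4 B=compute:t3 [load-bound]

k=0 load=t0/5c comp=- wait=5 total=5
k=1 load=t1/9c comp=t0/5c wait=9 total=14
k=2 load=t2/8c comp=t1/9c wait=9 total=23
k=3 load=t3/3c comp=t2/6c wait=6 total=29
k=4 load=t4/6c comp=t3/3c wait=6 total=35
k=5 load=t5/4c comp=t4/9c wait=9 total=44
k=6 load=t6/7c comp=t5/8c wait=8 total=52
k=7 load=t7/3c comp=t6/6c wait=6 total=58
k=8 load=- comp=t7/3c wait=3 total=61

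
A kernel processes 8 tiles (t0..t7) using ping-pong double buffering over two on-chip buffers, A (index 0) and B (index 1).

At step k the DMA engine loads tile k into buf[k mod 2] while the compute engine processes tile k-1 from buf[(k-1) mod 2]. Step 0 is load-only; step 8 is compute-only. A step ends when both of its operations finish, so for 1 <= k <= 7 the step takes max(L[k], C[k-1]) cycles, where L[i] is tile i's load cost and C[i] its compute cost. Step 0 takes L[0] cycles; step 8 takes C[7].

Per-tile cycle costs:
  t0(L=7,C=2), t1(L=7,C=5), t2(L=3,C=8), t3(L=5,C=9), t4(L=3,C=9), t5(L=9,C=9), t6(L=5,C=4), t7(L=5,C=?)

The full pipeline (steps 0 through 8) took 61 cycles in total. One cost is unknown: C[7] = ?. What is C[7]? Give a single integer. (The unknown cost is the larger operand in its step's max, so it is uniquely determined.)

C[7] = 2

step 0 → dur = L[0]=7 = 7
step 1 → dur = max(L[1]=7, C[0]=2) = 7
step 2 → dur = max(L[2]=3, C[1]=5) = 5
step 3 → dur = max(L[3]=5, C[2]=8) = 8
step 4 → dur = max(L[4]=3, C[3]=9) = 9
step 5 → dur = max(L[5]=9, C[4]=9) = 9
step 6 → dur = max(L[6]=5, C[5]=9) = 9
step 7 → dur = max(L[7]=5, C[6]=4) = 5
step 8 → dur = C[7]=? = C[7]  (unknown; binding)
sum of known step durations = 59
dur[8] = total - known = 61 - 59 = 2
C[7] is the binding max in step 8, so C[7] = dur[8] = 2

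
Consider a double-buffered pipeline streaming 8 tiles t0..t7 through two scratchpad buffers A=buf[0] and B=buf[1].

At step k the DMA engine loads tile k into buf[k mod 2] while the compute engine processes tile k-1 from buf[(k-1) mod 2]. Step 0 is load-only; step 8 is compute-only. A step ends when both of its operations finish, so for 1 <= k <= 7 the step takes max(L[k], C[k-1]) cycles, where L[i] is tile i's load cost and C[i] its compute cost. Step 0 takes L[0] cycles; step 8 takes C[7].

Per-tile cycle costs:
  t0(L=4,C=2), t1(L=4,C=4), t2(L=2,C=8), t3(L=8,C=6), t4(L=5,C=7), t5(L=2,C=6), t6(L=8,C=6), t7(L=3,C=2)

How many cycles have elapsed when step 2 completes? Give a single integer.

  0. 4=4c; end=4; A:t0 B:-
  1. max(4,2)=4c; end=8; A:t0 B:t1
  2. max(2,4)=4c; end=12; A:t2 B:t1
  3. max(8,8)=8c; end=20; A:t2 B:t3
  4. max(5,6)=6c; end=26; A:t4 B:t3
  5. max(2,7)=7c; end=33; A:t4 B:t5
  6. max(8,6)=8c; end=41; A:t6 B:t5
  7. max(3,6)=6c; end=47; A:t6 B:t7
  8. 2=2c; end=49; A:t6 B:t7

end_cycle[2] = 12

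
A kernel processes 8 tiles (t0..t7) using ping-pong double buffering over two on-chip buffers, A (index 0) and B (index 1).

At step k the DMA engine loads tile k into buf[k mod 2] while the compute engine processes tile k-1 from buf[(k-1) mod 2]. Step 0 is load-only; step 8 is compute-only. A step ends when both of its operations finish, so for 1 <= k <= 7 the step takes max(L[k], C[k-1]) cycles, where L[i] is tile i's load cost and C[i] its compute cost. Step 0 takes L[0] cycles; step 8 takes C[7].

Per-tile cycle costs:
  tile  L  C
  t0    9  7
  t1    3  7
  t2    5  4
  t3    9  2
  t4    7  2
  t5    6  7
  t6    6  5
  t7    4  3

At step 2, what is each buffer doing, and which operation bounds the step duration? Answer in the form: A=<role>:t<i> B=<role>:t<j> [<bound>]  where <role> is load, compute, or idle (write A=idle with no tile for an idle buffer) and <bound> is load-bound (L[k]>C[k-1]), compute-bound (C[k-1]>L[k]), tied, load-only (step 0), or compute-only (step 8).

  0. 9=9c; end=9; A:t0 B:-
  1. max(3,7)=7c; end=16; A:t0 B:t1
  2. max(5,7)=7c; end=23; A:t2 B:t1
  3. max(9,4)=9c; end=32; A:t2 B:t3
  4. max(7,2)=7c; end=39; A:t4 B:t3
  5. max(6,2)=6c; end=45; A:t4 B:t5
  6. max(6,7)=7c; end=52; A:t6 B:t5
  7. max(4,5)=5c; end=57; A:t6 B:t7
  8. 3=3c; end=60; A:t6 B:t7

step 2: A=load:t2 B=compute:t1 [compute-bound]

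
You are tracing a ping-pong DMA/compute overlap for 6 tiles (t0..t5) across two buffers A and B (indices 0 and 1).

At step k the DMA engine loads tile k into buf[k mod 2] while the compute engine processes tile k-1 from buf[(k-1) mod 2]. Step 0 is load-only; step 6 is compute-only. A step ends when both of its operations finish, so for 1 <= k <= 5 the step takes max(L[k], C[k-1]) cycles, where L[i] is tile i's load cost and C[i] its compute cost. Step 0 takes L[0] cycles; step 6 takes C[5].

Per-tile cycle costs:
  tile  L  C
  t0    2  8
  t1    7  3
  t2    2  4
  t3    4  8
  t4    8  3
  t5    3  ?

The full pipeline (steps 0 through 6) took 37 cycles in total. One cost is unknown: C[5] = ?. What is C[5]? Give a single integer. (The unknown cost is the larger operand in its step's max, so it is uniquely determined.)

C[5] = 9

step 0 | dur = L[0]=2 = 2
step 1 | dur = max(L[1]=7, C[0]=8) = 8
step 2 | dur = max(L[2]=2, C[1]=3) = 3
step 3 | dur = max(L[3]=4, C[2]=4) = 4
step 4 | dur = max(L[4]=8, C[3]=8) = 8
step 5 | dur = max(L[5]=3, C[4]=3) = 3
step 6 | dur = C[5]=? = C[5]  (unknown; binding)
sum of known step durations = 28
dur[6] = total - known = 37 - 28 = 9
C[5] is the binding max in step 6, so C[5] = dur[6] = 9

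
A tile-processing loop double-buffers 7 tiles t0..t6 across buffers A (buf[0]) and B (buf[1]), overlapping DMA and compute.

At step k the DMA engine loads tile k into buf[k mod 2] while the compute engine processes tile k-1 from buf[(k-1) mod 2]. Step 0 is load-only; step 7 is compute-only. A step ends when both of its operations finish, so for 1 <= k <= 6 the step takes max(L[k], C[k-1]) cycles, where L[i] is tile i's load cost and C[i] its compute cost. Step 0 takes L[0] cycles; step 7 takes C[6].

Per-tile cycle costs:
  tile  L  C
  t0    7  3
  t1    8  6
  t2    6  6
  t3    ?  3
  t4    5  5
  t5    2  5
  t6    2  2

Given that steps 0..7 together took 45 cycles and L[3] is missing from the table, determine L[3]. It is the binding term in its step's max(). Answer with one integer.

L[3] = 7

step 0: dur = L[0]=7 = 7
step 1: dur = max(L[1]=8, C[0]=3) = 8
step 2: dur = max(L[2]=6, C[1]=6) = 6
step 3: dur = max(L[3]=?, C[2]=6) = L[3]  (unknown; binding)
step 4: dur = max(L[4]=5, C[3]=3) = 5
step 5: dur = max(L[5]=2, C[4]=5) = 5
step 6: dur = max(L[6]=2, C[5]=5) = 5
step 7: dur = C[6]=2 = 2
sum of known step durations = 38
dur[3] = total - known = 45 - 38 = 7
L[3] is the binding max in step 3, so L[3] = dur[3] = 7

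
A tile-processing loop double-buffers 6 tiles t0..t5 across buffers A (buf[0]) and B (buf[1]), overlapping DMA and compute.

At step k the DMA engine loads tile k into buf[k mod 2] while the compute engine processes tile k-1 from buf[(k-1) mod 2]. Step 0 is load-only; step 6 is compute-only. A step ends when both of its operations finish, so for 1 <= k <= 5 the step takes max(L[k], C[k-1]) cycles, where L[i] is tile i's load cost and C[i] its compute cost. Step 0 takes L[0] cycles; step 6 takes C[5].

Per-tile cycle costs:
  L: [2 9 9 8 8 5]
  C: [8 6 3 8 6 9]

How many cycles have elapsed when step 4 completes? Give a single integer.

[0] DMA t0→A (2c) ∥ CU idle ⇒ 2c, clock 2
[1] DMA t1→B (9c) ∥ CU A:t0 (8c) ⇒ 9c, clock 11
[2] DMA t2→A (9c) ∥ CU B:t1 (6c) ⇒ 9c, clock 20
[3] DMA t3→B (8c) ∥ CU A:t2 (3c) ⇒ 8c, clock 28
[4] DMA t4→A (8c) ∥ CU B:t3 (8c) ⇒ 8c, clock 36
[5] DMA t5→B (5c) ∥ CU A:t4 (6c) ⇒ 6c, clock 42
[6] DMA idle ∥ CU B:t5 (9c) ⇒ 9c, clock 51

end_cycle[4] = 36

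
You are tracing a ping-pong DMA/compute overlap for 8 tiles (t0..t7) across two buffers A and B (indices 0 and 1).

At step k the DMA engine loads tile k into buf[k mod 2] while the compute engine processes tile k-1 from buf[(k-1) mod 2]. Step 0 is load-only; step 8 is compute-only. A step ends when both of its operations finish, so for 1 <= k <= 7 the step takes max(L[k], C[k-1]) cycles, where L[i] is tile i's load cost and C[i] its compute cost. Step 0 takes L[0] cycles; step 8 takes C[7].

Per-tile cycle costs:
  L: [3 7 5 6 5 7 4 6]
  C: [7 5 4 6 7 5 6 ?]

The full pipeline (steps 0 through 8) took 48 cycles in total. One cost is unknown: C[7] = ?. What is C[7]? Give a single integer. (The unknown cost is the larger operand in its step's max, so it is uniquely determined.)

step 0 → dur = L[0]=3 = 3
step 1 → dur = max(L[1]=7, C[0]=7) = 7
step 2 → dur = max(L[2]=5, C[1]=5) = 5
step 3 → dur = max(L[3]=6, C[2]=4) = 6
step 4 → dur = max(L[4]=5, C[3]=6) = 6
step 5 → dur = max(L[5]=7, C[4]=7) = 7
step 6 → dur = max(L[6]=4, C[5]=5) = 5
step 7 → dur = max(L[7]=6, C[6]=6) = 6
step 8 → dur = C[7]=? = C[7]  (unknown; binding)
sum of known step durations = 45
dur[8] = total - known = 48 - 45 = 3
C[7] is the binding max in step 8, so C[7] = dur[8] = 3

C[7] = 3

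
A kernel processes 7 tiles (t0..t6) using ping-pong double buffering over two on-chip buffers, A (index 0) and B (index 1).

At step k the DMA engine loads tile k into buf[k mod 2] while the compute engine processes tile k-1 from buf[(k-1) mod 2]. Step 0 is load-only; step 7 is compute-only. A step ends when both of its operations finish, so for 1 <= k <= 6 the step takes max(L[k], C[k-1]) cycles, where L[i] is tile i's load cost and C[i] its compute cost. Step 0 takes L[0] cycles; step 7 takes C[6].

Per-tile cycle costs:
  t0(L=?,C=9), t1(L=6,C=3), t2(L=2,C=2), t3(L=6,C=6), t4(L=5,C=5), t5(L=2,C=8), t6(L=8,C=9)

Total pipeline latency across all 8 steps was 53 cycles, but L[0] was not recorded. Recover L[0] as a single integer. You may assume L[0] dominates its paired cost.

step 0 | dur = L[0]=? = L[0]  (unknown; binding)
step 1 | dur = max(L[1]=6, C[0]=9) = 9
step 2 | dur = max(L[2]=2, C[1]=3) = 3
step 3 | dur = max(L[3]=6, C[2]=2) = 6
step 4 | dur = max(L[4]=5, C[3]=6) = 6
step 5 | dur = max(L[5]=2, C[4]=5) = 5
step 6 | dur = max(L[6]=8, C[5]=8) = 8
step 7 | dur = C[6]=9 = 9
sum of known step durations = 46
dur[0] = total - known = 53 - 46 = 7
L[0] is the binding max in step 0, so L[0] = dur[0] = 7

L[0] = 7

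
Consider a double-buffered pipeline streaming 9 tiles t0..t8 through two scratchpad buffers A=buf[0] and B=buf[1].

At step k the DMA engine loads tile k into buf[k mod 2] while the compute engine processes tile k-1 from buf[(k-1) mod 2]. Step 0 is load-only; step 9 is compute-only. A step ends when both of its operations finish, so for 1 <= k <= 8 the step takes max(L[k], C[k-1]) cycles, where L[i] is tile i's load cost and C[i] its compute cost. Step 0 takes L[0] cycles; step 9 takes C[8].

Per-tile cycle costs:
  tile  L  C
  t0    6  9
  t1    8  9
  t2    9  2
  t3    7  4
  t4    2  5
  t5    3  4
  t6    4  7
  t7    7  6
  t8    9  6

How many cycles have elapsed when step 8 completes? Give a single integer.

end_cycle[8] = 60

k=0 load=t0/6c comp=- wait=6 total=6
k=1 load=t1/8c comp=t0/9c wait=9 total=15
k=2 load=t2/9c comp=t1/9c wait=9 total=24
k=3 load=t3/7c comp=t2/2c wait=7 total=31
k=4 load=t4/2c comp=t3/4c wait=4 total=35
k=5 load=t5/3c comp=t4/5c wait=5 total=40
k=6 load=t6/4c comp=t5/4c wait=4 total=44
k=7 load=t7/7c comp=t6/7c wait=7 total=51
k=8 load=t8/9c comp=t7/6c wait=9 total=60
k=9 load=- comp=t8/6c wait=6 total=66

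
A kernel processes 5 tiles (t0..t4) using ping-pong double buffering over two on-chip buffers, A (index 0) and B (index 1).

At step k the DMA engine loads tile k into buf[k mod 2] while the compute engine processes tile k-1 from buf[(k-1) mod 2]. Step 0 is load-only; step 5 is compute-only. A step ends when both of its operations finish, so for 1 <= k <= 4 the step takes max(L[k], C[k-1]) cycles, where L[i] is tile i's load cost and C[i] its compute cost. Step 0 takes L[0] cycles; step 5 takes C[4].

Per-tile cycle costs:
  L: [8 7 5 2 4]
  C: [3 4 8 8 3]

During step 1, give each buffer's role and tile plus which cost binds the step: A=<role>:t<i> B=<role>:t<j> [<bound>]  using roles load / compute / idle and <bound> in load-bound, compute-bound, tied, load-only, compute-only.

step 1: A=compute:t0 B=load:t1 [load-bound]

step 0: L[0]=8 → dur=8, Σ=8 | A=load:t0 B=idle [load-only]
step 1: L[1]=7 C[0]=3 → dur=7, Σ=15 | A=compute:t0 B=load:t1 [load-bound]
step 2: L[2]=5 C[1]=4 → dur=5, Σ=20 | A=load:t2 B=compute:t1 [load-bound]
step 3: L[3]=2 C[2]=8 → dur=8, Σ=28 | A=compute:t2 B=load:t3 [compute-bound]
step 4: L[4]=4 C[3]=8 → dur=8, Σ=36 | A=load:t4 B=compute:t3 [compute-bound]
step 5: C[4]=3 → dur=3, Σ=39 | A=compute:t4 B=idle [compute-only]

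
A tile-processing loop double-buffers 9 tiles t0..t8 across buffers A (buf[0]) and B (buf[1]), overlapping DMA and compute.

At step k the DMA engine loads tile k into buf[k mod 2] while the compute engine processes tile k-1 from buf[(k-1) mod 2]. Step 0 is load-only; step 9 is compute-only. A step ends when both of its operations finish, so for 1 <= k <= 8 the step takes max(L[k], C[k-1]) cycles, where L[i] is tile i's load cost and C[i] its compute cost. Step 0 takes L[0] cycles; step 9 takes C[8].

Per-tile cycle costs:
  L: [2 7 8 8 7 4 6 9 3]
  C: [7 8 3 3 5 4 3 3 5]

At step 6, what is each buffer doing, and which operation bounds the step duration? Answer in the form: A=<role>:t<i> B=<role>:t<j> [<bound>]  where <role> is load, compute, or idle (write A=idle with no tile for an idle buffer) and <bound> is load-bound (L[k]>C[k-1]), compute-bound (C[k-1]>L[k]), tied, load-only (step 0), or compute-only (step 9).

step 6: A=load:t6 B=compute:t5 [load-bound]

k=0 load=t0/2c comp=- wait=2 total=2
k=1 load=t1/7c comp=t0/7c wait=7 total=9
k=2 load=t2/8c comp=t1/8c wait=8 total=17
k=3 load=t3/8c comp=t2/3c wait=8 total=25
k=4 load=t4/7c comp=t3/3c wait=7 total=32
k=5 load=t5/4c comp=t4/5c wait=5 total=37
k=6 load=t6/6c comp=t5/4c wait=6 total=43
k=7 load=t7/9c comp=t6/3c wait=9 total=52
k=8 load=t8/3c comp=t7/3c wait=3 total=55
k=9 load=- comp=t8/5c wait=5 total=60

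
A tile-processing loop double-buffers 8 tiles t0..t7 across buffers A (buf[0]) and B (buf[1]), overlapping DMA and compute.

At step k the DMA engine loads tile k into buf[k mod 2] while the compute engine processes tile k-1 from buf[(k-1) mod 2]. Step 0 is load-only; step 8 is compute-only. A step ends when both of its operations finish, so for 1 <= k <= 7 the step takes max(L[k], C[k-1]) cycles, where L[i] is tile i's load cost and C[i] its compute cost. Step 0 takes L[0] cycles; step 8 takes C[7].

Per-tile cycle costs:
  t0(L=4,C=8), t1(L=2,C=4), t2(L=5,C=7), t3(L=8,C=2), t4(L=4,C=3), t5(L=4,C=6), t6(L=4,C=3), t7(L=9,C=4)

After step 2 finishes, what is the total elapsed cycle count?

end_cycle[2] = 17

[0] DMA t0→A (4c) ∥ CU idle ⇒ 4c, clock 4
[1] DMA t1→B (2c) ∥ CU A:t0 (8c) ⇒ 8c, clock 12
[2] DMA t2→A (5c) ∥ CU B:t1 (4c) ⇒ 5c, clock 17
[3] DMA t3→B (8c) ∥ CU A:t2 (7c) ⇒ 8c, clock 25
[4] DMA t4→A (4c) ∥ CU B:t3 (2c) ⇒ 4c, clock 29
[5] DMA t5→B (4c) ∥ CU A:t4 (3c) ⇒ 4c, clock 33
[6] DMA t6→A (4c) ∥ CU B:t5 (6c) ⇒ 6c, clock 39
[7] DMA t7→B (9c) ∥ CU A:t6 (3c) ⇒ 9c, clock 48
[8] DMA idle ∥ CU B:t7 (4c) ⇒ 4c, clock 52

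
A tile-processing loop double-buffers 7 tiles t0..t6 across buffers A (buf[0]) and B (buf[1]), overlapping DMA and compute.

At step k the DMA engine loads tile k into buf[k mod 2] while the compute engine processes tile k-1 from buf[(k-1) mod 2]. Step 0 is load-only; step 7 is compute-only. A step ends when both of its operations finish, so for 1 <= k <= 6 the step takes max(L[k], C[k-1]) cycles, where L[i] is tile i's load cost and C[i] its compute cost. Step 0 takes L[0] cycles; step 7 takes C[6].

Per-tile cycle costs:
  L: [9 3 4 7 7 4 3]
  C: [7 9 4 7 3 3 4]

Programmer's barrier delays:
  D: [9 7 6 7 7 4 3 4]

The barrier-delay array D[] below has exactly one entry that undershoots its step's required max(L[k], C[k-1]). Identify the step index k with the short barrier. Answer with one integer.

k=0 barrier L[0]=9→9c, D[0]=9 ok
k=1 barrier max(L[1]=3,C[0]=7)→7c, D[1]=7 ok
k=2 barrier max(L[2]=4,C[1]=9)→9c, D[2]=6 SHORT
k=3 barrier max(L[3]=7,C[2]=4)→7c, D[3]=7 ok
k=4 barrier max(L[4]=7,C[3]=7)→7c, D[4]=7 ok
k=5 barrier max(L[5]=4,C[4]=3)→4c, D[5]=4 ok
k=6 barrier max(L[6]=3,C[5]=3)→3c, D[6]=3 ok
k=7 barrier C[6]=4→4c, D[7]=4 ok

hazard at step 2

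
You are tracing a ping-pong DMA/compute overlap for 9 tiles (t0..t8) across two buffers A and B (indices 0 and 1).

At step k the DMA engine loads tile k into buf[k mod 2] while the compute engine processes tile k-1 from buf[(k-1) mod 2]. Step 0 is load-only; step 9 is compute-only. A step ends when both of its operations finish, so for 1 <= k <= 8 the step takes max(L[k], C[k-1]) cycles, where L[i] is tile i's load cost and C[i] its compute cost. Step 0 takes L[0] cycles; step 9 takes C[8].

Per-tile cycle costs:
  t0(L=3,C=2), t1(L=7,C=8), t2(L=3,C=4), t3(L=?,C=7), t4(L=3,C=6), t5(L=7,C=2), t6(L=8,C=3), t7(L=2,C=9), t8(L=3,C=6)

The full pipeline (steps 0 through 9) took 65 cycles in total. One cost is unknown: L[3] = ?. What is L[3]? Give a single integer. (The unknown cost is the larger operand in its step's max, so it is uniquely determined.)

L[3] = 7

step 0: dur = L[0]=3 = 3
step 1: dur = max(L[1]=7, C[0]=2) = 7
step 2: dur = max(L[2]=3, C[1]=8) = 8
step 3: dur = max(L[3]=?, C[2]=4) = L[3]  (unknown; binding)
step 4: dur = max(L[4]=3, C[3]=7) = 7
step 5: dur = max(L[5]=7, C[4]=6) = 7
step 6: dur = max(L[6]=8, C[5]=2) = 8
step 7: dur = max(L[7]=2, C[6]=3) = 3
step 8: dur = max(L[8]=3, C[7]=9) = 9
step 9: dur = C[8]=6 = 6
sum of known step durations = 58
dur[3] = total - known = 65 - 58 = 7
L[3] is the binding max in step 3, so L[3] = dur[3] = 7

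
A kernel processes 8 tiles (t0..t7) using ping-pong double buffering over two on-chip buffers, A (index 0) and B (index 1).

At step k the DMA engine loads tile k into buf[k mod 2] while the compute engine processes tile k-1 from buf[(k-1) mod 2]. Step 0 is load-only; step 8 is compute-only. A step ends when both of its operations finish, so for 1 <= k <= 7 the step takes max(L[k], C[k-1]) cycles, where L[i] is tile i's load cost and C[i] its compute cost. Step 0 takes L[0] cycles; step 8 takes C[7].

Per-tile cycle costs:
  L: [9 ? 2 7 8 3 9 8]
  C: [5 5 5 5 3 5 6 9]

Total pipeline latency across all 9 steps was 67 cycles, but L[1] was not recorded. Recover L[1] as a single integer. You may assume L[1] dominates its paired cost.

L[1] = 9

step 0: dur = L[0]=9 = 9
step 1: dur = max(L[1]=?, C[0]=5) = L[1]  (unknown; binding)
step 2: dur = max(L[2]=2, C[1]=5) = 5
step 3: dur = max(L[3]=7, C[2]=5) = 7
step 4: dur = max(L[4]=8, C[3]=5) = 8
step 5: dur = max(L[5]=3, C[4]=3) = 3
step 6: dur = max(L[6]=9, C[5]=5) = 9
step 7: dur = max(L[7]=8, C[6]=6) = 8
step 8: dur = C[7]=9 = 9
sum of known step durations = 58
dur[1] = total - known = 67 - 58 = 9
L[1] is the binding max in step 1, so L[1] = dur[1] = 9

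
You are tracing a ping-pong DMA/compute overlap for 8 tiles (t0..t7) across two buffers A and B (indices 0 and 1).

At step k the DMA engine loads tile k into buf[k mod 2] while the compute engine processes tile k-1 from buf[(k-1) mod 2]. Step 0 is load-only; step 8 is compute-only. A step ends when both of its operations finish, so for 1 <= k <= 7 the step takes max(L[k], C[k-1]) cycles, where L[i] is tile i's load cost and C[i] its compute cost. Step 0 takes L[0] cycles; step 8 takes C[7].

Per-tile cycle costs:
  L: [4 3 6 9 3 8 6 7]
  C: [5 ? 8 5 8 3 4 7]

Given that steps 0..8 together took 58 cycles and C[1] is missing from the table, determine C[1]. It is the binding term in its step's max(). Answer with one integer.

step 0 = dur = L[0]=4 = 4
step 1 = dur = max(L[1]=3, C[0]=5) = 5
step 2 = dur = max(L[2]=6, C[1]=?) = C[1]  (unknown; binding)
step 3 = dur = max(L[3]=9, C[2]=8) = 9
step 4 = dur = max(L[4]=3, C[3]=5) = 5
step 5 = dur = max(L[5]=8, C[4]=8) = 8
step 6 = dur = max(L[6]=6, C[5]=3) = 6
step 7 = dur = max(L[7]=7, C[6]=4) = 7
step 8 = dur = C[7]=7 = 7
sum of known step durations = 51
dur[2] = total - known = 58 - 51 = 7
C[1] is the binding max in step 2, so C[1] = dur[2] = 7

C[1] = 7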